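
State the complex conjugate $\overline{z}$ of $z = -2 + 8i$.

If z = a + bi, then conjugate(z) = a - bi
conjugate(-2 + 8i) = -2 - 8i


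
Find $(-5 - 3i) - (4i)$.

(-5 - 0) + (-3 - 4)i = -5 - 7i


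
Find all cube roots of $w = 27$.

|w| = 27, arg(w) = 0°
Root modulus = 27^(1/3) = 3
Root arguments: θ_k = (0° + 360°k)/3 for k = 0, 1, ..., 2
Roots: 3, -3/2 + (3*sqrt(3)/2)i, -3/2 - (3*sqrt(3)/2)i


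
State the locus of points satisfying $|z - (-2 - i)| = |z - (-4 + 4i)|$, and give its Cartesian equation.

|z - z1| = |z - z2| means z is equidistant from z1 and z2,
i.e. the perpendicular bisector of the segment from (-2, -1) to (-4, 4) (midpoint (-3, 3/2)).
With z = x + yi, square both sides:
(x - (-2))^2 + (y - (-1))^2 = (x - (-4))^2 + (y - 4)^2
The x^2 and y^2 terms cancel: -4x + 10y = 32 - 5 = 27
Simplify: 4x - 10y = -27
Locus: Perpendicular bisector of the segment from (-2, -1) to (-4, 4): the line 4x - 10y = -27


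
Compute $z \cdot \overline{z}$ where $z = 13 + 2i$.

z * conjugate(z) = |z|^2 = a^2 + b^2
= 13^2 + 2^2 = 173


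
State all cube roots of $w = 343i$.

|w| = 343, arg(w) = 90°
Root modulus = 343^(1/3) = 7
Root arguments: θ_k = (90° + 360°k)/3 for k = 0, 1, ..., 2
Roots: 7*sqrt(3)/2 + (7/2)i, -7*sqrt(3)/2 + (7/2)i, -7i


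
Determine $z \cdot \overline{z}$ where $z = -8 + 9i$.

z * conjugate(z) = |z|^2 = a^2 + b^2
= (-8)^2 + 9^2 = 145


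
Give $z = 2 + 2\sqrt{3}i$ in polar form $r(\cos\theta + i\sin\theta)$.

r = |z| = sqrt(a^2 + b^2) = sqrt((2)^2 + (2*sqrt(3))^2) = sqrt(4 + 12) = sqrt(16) = 4
θ = arctan(b/a) = arctan(3.4641/2) (quadrant-adjusted) = 60°
z = 4(cos 60° + i sin 60°)


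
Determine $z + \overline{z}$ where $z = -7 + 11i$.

z + conjugate(z) = (a + bi) + (a - bi) = 2a
= 2 * (-7) = -14


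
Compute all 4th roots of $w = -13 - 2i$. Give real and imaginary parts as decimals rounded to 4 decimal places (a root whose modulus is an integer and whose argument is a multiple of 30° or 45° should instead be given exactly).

|w| = sqrt(173) ≈ 13.152946, arg(w) ≈ 188.746162°
Root modulus = sqrt(173)^(1/4) ≈ 1.904389
Root arguments: θ_k = (arg(w) + 360°k)/4 for k = 0, 1, ..., 3
Compute each root as (root modulus)(cos θ_k + i sin θ_k) using full-precision intermediates, then round to 4 decimal places.
Roots: 1.2942 + 1.3970i, -1.3970 + 1.2942i, -1.2942 - 1.3970i, 1.3970 - 1.2942i


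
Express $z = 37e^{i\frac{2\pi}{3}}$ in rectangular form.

a = r cos θ = 37 * -1/2 = -37/2
b = r sin θ = 37 * sqrt(3)/2 = 37*sqrt(3)/2
z = -37/2 + (37*sqrt(3)/2)i


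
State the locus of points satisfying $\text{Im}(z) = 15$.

Im(z) = y where z = x + yi; the equation y = 15 is satisfied by all points with that y-coordinate
Locus: Horizontal line y = 15


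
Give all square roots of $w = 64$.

|w| = 64, arg(w) = 0°
Root modulus = 64^(1/2) = 8
Root arguments: θ_k = (0° + 360°k)/2 for k = 0, 1, ..., 1
Roots: 8, -8


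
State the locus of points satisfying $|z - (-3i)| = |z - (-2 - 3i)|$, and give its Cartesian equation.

|z - z1| = |z - z2| means z is equidistant from z1 and z2,
i.e. the perpendicular bisector of the segment from (0, -3) to (-2, -3) (midpoint (-1, -3)).
With z = x + yi, square both sides:
(x - 0)^2 + (y - (-3))^2 = (x - (-2))^2 + (y - (-3))^2
The x^2 and y^2 terms cancel: -4x + 0y = 13 - 9 = 4
Simplify: x = -1
Locus: Perpendicular bisector of the segment from (0, -3) to (-2, -3): the line x = -1


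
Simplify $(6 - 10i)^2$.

(a + bi)^2 = a^2 - b^2 + 2abi
= 6^2 - (-10)^2 + 2*6*(-10)i
= -64 - 120i


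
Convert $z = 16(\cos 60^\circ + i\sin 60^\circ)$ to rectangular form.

a = r cos θ = 16 * 1/2 = 8
b = r sin θ = 16 * sqrt(3)/2 = 8*sqrt(3)
z = 8 + 8*sqrt(3)i


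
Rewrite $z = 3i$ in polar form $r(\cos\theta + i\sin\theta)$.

r = |z| = sqrt(a^2 + b^2) = sqrt((0)^2 + (3)^2) = sqrt(0 + 9) = sqrt(9) = 3
a = 0 and b > 0, so z lies on the positive imaginary axis: θ = 90°
z = 3(cos 90° + i sin 90°)


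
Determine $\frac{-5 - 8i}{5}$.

Divisor is real, so divide each part by 5:
= -1 - (8/5)i


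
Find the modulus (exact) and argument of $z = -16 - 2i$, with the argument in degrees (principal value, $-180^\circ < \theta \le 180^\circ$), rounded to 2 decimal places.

|z| = sqrt((-16)^2 + (-2)^2) = sqrt(260)
arg(z) = arctan(b/a) = arctan(-2/-16) (quadrant-adjusted) = -172.87°


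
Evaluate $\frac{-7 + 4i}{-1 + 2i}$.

Multiply numerator and denominator by conjugate (-1 - 2i):
= (-7 + 4i)(-1 - 2i) / ((-1)^2 + 2^2)
= (15 + 10i) / 5
= 3 + 2i


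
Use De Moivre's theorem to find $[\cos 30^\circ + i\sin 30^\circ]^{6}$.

By De Moivre: z^n = r^n(cos(nθ) + i sin(nθ))
= 1^6(cos(6*30°) + i sin(6*30°))
= 1(cos 180° + i sin 180°)
= -1


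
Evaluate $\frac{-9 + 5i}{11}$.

Divisor is real, so divide each part by 11:
= -9/11 + (5/11)i


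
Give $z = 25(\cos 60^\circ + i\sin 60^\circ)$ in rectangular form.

a = r cos θ = 25 * 1/2 = 25/2
b = r sin θ = 25 * sqrt(3)/2 = 25*sqrt(3)/2
z = 25/2 + (25*sqrt(3)/2)i


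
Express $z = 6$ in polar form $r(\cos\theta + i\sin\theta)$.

r = |z| = sqrt(a^2 + b^2) = sqrt((6)^2 + (0)^2) = sqrt(36 + 0) = sqrt(36) = 6
b = 0 and a > 0, so z lies on the positive real axis: θ = 0°
z = 6(cos 0° + i sin 0°)


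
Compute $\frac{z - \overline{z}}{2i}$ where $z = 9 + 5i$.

z - conjugate(z) = 2bi
(z - conjugate(z))/(2i) = 2bi/(2i) = b = 5


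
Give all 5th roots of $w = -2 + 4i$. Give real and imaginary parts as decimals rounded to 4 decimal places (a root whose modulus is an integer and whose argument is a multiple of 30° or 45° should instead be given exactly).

|w| = sqrt(20) ≈ 4.472136, arg(w) ≈ 116.565051°
Root modulus = sqrt(20)^(1/5) ≈ 1.349283
Root arguments: θ_k = (arg(w) + 360°k)/5 for k = 0, 1, ..., 4
Compute each root as (root modulus)(cos θ_k + i sin θ_k) using full-precision intermediates, then round to 4 decimal places.
Roots: 1.2391 + 0.5340i, -0.1249 + 1.3435i, -1.3163 + 0.2963i, -0.6886 - 1.1603i, 0.8908 - 1.0135i


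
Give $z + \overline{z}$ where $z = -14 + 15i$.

z + conjugate(z) = (a + bi) + (a - bi) = 2a
= 2 * (-14) = -28


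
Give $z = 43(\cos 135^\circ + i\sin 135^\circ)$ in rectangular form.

a = r cos θ = 43 * -sqrt(2)/2 = -43*sqrt(2)/2
b = r sin θ = 43 * sqrt(2)/2 = 43*sqrt(2)/2
z = -43*sqrt(2)/2 + (43*sqrt(2)/2)i


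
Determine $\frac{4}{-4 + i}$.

Multiply numerator and denominator by conjugate (-4 - i):
= (4)(-4 - i) / ((-4)^2 + 1^2)
= (-16 - 4i) / 17
= -16/17 - (4/17)i


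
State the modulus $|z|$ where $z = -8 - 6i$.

|z| = sqrt(a^2 + b^2) = sqrt((-8)^2 + (-6)^2) = sqrt(100) = 10


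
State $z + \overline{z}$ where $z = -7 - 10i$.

z + conjugate(z) = (a + bi) + (a - bi) = 2a
= 2 * (-7) = -14


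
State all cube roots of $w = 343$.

|w| = 343, arg(w) = 0°
Root modulus = 343^(1/3) = 7
Root arguments: θ_k = (0° + 360°k)/3 for k = 0, 1, ..., 2
Roots: 7, -7/2 + (7*sqrt(3)/2)i, -7/2 - (7*sqrt(3)/2)i


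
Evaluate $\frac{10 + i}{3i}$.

Multiply numerator and denominator by conjugate (-3i):
= (10 + i)(-3i) / (0^2 + 3^2)
= (3 - 30i) / 9
Divide through by 3: (1 - 10i) / 3
= 1/3 - (10/3)i


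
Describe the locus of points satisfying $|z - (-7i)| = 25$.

|z - z0| = r describes a circle centered at z0 with radius r
Here z0 = -7i and r = 25
Locus: Circle centered at (0, -7) with radius 25


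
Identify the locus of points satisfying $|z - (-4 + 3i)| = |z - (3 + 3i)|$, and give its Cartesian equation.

|z - z1| = |z - z2| means z is equidistant from z1 and z2,
i.e. the perpendicular bisector of the segment from (-4, 3) to (3, 3) (midpoint (-1/2, 3)).
With z = x + yi, square both sides:
(x - (-4))^2 + (y - 3)^2 = (x - 3)^2 + (y - 3)^2
The x^2 and y^2 terms cancel: 14x + 0y = 18 - 25 = -7
Simplify: x = -1/2
Locus: Perpendicular bisector of the segment from (-4, 3) to (3, 3): the line x = -1/2


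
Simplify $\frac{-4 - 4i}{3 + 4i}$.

Multiply numerator and denominator by conjugate (3 - 4i):
= (-4 - 4i)(3 - 4i) / (3^2 + 4^2)
= (-28 + 4i) / 25
= -28/25 + (4/25)i


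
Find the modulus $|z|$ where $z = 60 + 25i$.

|z| = sqrt(a^2 + b^2) = sqrt(60^2 + 25^2) = sqrt(4225) = 65


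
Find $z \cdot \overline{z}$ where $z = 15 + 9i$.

z * conjugate(z) = |z|^2 = a^2 + b^2
= 15^2 + 9^2 = 306


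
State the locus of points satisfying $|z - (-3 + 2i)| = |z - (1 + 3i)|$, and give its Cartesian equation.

|z - z1| = |z - z2| means z is equidistant from z1 and z2,
i.e. the perpendicular bisector of the segment from (-3, 2) to (1, 3) (midpoint (-1, 5/2)).
With z = x + yi, square both sides:
(x - (-3))^2 + (y - 2)^2 = (x - 1)^2 + (y - 3)^2
The x^2 and y^2 terms cancel: 8x + 2y = 10 - 13 = -3
Simplify: 8x + 2y = -3
Locus: Perpendicular bisector of the segment from (-3, 2) to (1, 3): the line 8x + 2y = -3


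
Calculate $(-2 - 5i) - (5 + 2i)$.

(-2 - 5) + (-5 - 2)i = -7 - 7i


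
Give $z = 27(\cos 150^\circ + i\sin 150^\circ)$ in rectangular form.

a = r cos θ = 27 * -sqrt(3)/2 = -27*sqrt(3)/2
b = r sin θ = 27 * 1/2 = 27/2
z = -27*sqrt(3)/2 + (27/2)i


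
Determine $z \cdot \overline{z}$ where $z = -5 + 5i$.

z * conjugate(z) = |z|^2 = a^2 + b^2
= (-5)^2 + 5^2 = 50


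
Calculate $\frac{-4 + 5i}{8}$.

Divisor is real, so divide each part by 8:
= -1/2 + (5/8)i


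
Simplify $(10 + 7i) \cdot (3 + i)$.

(a1*a2 - b1*b2) + (a1*b2 + b1*a2)i
= (30 - 7) + (10 + 21)i
= 23 + 31i


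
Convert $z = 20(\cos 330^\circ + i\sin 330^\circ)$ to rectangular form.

a = r cos θ = 20 * sqrt(3)/2 = 10*sqrt(3)
b = r sin θ = 20 * -1/2 = -10
z = 10*sqrt(3) - 10i


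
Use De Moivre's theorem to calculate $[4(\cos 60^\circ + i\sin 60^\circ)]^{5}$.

By De Moivre: z^n = r^n(cos(nθ) + i sin(nθ))
= 4^5(cos(5*60°) + i sin(5*60°))
= 1024(cos 300° + i sin 300°)
= 512 - 512*sqrt(3)i


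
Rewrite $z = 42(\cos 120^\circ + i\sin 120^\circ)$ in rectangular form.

a = r cos θ = 42 * -1/2 = -21
b = r sin θ = 42 * sqrt(3)/2 = 21*sqrt(3)
z = -21 + 21*sqrt(3)i


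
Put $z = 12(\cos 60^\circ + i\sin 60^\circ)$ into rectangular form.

a = r cos θ = 12 * 1/2 = 6
b = r sin θ = 12 * sqrt(3)/2 = 6*sqrt(3)
z = 6 + 6*sqrt(3)i


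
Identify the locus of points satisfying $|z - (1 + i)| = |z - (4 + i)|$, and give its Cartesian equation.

|z - z1| = |z - z2| means z is equidistant from z1 and z2,
i.e. the perpendicular bisector of the segment from (1, 1) to (4, 1) (midpoint (5/2, 1)).
With z = x + yi, square both sides:
(x - 1)^2 + (y - 1)^2 = (x - 4)^2 + (y - 1)^2
The x^2 and y^2 terms cancel: 6x + 0y = 17 - 2 = 15
Simplify: x = 5/2
Locus: Perpendicular bisector of the segment from (1, 1) to (4, 1): the line x = 5/2


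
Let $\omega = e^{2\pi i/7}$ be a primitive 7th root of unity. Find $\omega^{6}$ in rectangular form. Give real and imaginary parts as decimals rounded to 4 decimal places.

ω^6 = e^(2πi·6/7) = e^(i·12π/7)
= cos(12π/7) + i sin(12π/7)
= 0.6235 - 0.7818i


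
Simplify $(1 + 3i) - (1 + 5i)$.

(1 - 1) + (3 - 5)i = -2i


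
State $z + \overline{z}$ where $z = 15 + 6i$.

z + conjugate(z) = (a + bi) + (a - bi) = 2a
= 2 * 15 = 30


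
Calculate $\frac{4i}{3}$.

Divisor is real, so divide each part by 3:
= 0 + (4/3)i


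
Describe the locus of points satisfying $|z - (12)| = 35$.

|z - z0| = r describes a circle centered at z0 with radius r
Here z0 = 12 and r = 35
Locus: Circle centered at (12, 0) with radius 35


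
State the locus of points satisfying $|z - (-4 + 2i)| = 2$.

|z - z0| = r describes a circle centered at z0 with radius r
Here z0 = -4 + 2i and r = 2
Locus: Circle centered at (-4, 2) with radius 2


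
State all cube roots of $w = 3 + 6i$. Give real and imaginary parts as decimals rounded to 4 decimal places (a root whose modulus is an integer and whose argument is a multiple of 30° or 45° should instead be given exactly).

|w| = sqrt(45) ≈ 6.708204, arg(w) ≈ 63.434949°
Root modulus = sqrt(45)^(1/3) ≈ 1.885973
Root arguments: θ_k = (arg(w) + 360°k)/3 for k = 0, 1, ..., 2
Compute each root as (root modulus)(cos θ_k + i sin θ_k) using full-precision intermediates, then round to 4 decimal places.
Roots: 1.7590 + 0.6803i, -1.4687 + 1.1832i, -0.2903 - 1.8635i


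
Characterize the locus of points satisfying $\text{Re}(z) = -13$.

Re(z) = x where z = x + yi; the equation x = -13 is satisfied by all points with that x-coordinate
Locus: Vertical line x = -13


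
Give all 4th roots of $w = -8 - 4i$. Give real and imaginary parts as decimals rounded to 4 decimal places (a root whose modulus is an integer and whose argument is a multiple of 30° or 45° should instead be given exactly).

|w| = sqrt(80) ≈ 8.944272, arg(w) ≈ 206.565051°
Root modulus = sqrt(80)^(1/4) ≈ 1.729363
Root arguments: θ_k = (arg(w) + 360°k)/4 for k = 0, 1, ..., 3
Compute each root as (root modulus)(cos θ_k + i sin θ_k) using full-precision intermediates, then round to 4 decimal places.
Roots: 1.0732 + 1.3561i, -1.3561 + 1.0732i, -1.0732 - 1.3561i, 1.3561 - 1.0732i


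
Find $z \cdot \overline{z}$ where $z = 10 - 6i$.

z * conjugate(z) = |z|^2 = a^2 + b^2
= 10^2 + (-6)^2 = 136


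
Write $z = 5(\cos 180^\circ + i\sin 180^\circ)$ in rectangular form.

a = r cos θ = 5 * -1 = -5
b = r sin θ = 5 * 0 = 0
z = -5


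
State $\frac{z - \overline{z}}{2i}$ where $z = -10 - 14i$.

z - conjugate(z) = 2bi
(z - conjugate(z))/(2i) = 2bi/(2i) = b = -14


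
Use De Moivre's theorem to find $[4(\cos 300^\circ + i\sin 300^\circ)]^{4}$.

By De Moivre: z^n = r^n(cos(nθ) + i sin(nθ))
= 4^4(cos(4*300°) + i sin(4*300°))
= 256(cos 120° + i sin 120°)
= -128 + 128*sqrt(3)i


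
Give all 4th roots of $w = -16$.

|w| = 16, arg(w) = 180°
Root modulus = 16^(1/4) = 2
Root arguments: θ_k = (180° + 360°k)/4 for k = 0, 1, ..., 3
Roots: sqrt(2) + sqrt(2)i, -sqrt(2) + sqrt(2)i, -sqrt(2) - sqrt(2)i, sqrt(2) - sqrt(2)i


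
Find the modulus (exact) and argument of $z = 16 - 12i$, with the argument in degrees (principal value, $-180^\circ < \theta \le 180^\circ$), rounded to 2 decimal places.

|z| = sqrt(16^2 + (-12)^2) = 20
arg(z) = arctan(b/a) = arctan(-12/16) (quadrant-adjusted) = -36.87°


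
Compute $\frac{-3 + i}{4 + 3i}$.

Multiply numerator and denominator by conjugate (4 - 3i):
= (-3 + i)(4 - 3i) / (4^2 + 3^2)
= (-9 + 13i) / 25
= -9/25 + (13/25)i


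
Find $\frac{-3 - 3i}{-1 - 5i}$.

Multiply numerator and denominator by conjugate (-1 + 5i):
= (-3 - 3i)(-1 + 5i) / ((-1)^2 + (-5)^2)
= (18 - 12i) / 26
Divide through by 2: (9 - 6i) / 13
= 9/13 - (6/13)i


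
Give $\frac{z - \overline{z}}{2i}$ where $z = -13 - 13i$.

z - conjugate(z) = 2bi
(z - conjugate(z))/(2i) = 2bi/(2i) = b = -13


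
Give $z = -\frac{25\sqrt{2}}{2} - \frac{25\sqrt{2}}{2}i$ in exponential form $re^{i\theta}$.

r = |z| = sqrt((-25*sqrt(2)/2)^2 + (-25*sqrt(2)/2)^2) = sqrt(625/2 + 625/2) = sqrt(625) = 25
θ = arctan(b/a) = arctan(-17.6777/-17.6777) (quadrant-adjusted) = -135° = -3π/4
z = 25e^(-i*3π/4)


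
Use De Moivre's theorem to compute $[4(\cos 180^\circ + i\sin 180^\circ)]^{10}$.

By De Moivre: z^n = r^n(cos(nθ) + i sin(nθ))
= 4^10(cos(10*180°) + i sin(10*180°))
= 1048576(cos 0° + i sin 0°)
= 1048576


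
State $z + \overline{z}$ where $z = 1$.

z + conjugate(z) = (a + bi) + (a - bi) = 2a
= 2 * 1 = 2


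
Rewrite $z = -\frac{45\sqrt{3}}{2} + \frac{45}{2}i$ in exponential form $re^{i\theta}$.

r = |z| = sqrt((-45*sqrt(3)/2)^2 + (45/2)^2) = sqrt(6075/4 + 2025/4) = sqrt(2025) = 45
θ = arctan(b/a) = arctan(22.5/-38.9711) (quadrant-adjusted) = 150° = 5π/6
z = 45e^(i*5π/6)


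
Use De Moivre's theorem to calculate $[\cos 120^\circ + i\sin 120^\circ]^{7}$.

By De Moivre: z^n = r^n(cos(nθ) + i sin(nθ))
= 1^7(cos(7*120°) + i sin(7*120°))
= 1(cos 120° + i sin 120°)
= -1/2 + (sqrt(3)/2)i


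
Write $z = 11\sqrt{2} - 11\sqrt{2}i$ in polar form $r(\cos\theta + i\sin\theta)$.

r = |z| = sqrt(a^2 + b^2) = sqrt((11*sqrt(2))^2 + (-11*sqrt(2))^2) = sqrt(242 + 242) = sqrt(484) = 22
θ = arctan(b/a) = arctan(-15.5563/15.5563) (quadrant-adjusted) = 315°
z = 22(cos 315° + i sin 315°)


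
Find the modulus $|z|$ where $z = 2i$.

|z| = sqrt(a^2 + b^2) = sqrt(0^2 + 2^2) = sqrt(4) = 2


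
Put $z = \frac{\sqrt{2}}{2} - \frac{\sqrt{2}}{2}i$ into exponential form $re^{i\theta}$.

r = |z| = sqrt((sqrt(2)/2)^2 + (-sqrt(2)/2)^2) = sqrt(1/2 + 1/2) = sqrt(1) = 1
θ = arctan(b/a) = arctan(-0.7071/0.7071) (quadrant-adjusted) = -45° = -π/4
z = 1e^(-i*π/4)


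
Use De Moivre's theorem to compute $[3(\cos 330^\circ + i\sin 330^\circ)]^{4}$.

By De Moivre: z^n = r^n(cos(nθ) + i sin(nθ))
= 3^4(cos(4*330°) + i sin(4*330°))
= 81(cos 240° + i sin 240°)
= -81/2 - (81*sqrt(3)/2)i


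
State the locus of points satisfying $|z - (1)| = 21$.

|z - z0| = r describes a circle centered at z0 with radius r
Here z0 = 1 and r = 21
Locus: Circle centered at (1, 0) with radius 21


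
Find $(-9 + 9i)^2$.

(a + bi)^2 = a^2 - b^2 + 2abi
= (-9)^2 - 9^2 + 2*(-9)*9i
= -162i


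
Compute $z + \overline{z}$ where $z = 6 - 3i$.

z + conjugate(z) = (a + bi) + (a - bi) = 2a
= 2 * 6 = 12


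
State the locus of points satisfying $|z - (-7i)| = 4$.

|z - z0| = r describes a circle centered at z0 with radius r
Here z0 = -7i and r = 4
Locus: Circle centered at (0, -7) with radius 4


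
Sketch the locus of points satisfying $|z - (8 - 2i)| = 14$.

|z - z0| = r describes a circle centered at z0 with radius r
Here z0 = 8 - 2i and r = 14
Locus: Circle centered at (8, -2) with radius 14


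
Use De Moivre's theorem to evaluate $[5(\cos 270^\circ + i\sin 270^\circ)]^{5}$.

By De Moivre: z^n = r^n(cos(nθ) + i sin(nθ))
= 5^5(cos(5*270°) + i sin(5*270°))
= 3125(cos 270° + i sin 270°)
= -3125i


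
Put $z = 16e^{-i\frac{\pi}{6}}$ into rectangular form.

a = r cos θ = 16 * sqrt(3)/2 = 8*sqrt(3)
b = r sin θ = 16 * -1/2 = -8
z = 8*sqrt(3) - 8i


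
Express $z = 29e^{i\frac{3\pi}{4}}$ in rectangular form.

a = r cos θ = 29 * -sqrt(2)/2 = -29*sqrt(2)/2
b = r sin θ = 29 * sqrt(2)/2 = 29*sqrt(2)/2
z = -29*sqrt(2)/2 + (29*sqrt(2)/2)i


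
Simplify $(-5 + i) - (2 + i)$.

(-5 - 2) + (1 - 1)i = -7


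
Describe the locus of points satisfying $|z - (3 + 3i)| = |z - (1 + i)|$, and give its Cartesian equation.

|z - z1| = |z - z2| means z is equidistant from z1 and z2,
i.e. the perpendicular bisector of the segment from (3, 3) to (1, 1) (midpoint (2, 2)).
With z = x + yi, square both sides:
(x - 3)^2 + (y - 3)^2 = (x - 1)^2 + (y - 1)^2
The x^2 and y^2 terms cancel: -4x + (-4)y = 2 - 18 = -16
Simplify: x + y = 4
Locus: Perpendicular bisector of the segment from (3, 3) to (1, 1): the line x + y = 4


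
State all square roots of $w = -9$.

|w| = 9, arg(w) = 180°
Root modulus = 9^(1/2) = 3
Root arguments: θ_k = (180° + 360°k)/2 for k = 0, 1, ..., 1
Roots: 3i, -3i


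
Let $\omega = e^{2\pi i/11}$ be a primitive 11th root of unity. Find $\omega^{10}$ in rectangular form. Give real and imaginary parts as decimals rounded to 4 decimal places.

ω^10 = e^(2πi·10/11) = e^(i·20π/11)
= cos(20π/11) + i sin(20π/11)
= 0.8413 - 0.5406i


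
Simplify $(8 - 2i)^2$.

(a + bi)^2 = a^2 - b^2 + 2abi
= 8^2 - (-2)^2 + 2*8*(-2)i
= 60 - 32i


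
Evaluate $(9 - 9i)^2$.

(a + bi)^2 = a^2 - b^2 + 2abi
= 9^2 - (-9)^2 + 2*9*(-9)i
= -162i


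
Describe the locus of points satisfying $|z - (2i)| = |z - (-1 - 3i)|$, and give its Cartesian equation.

|z - z1| = |z - z2| means z is equidistant from z1 and z2,
i.e. the perpendicular bisector of the segment from (0, 2) to (-1, -3) (midpoint (-1/2, -1/2)).
With z = x + yi, square both sides:
(x - 0)^2 + (y - 2)^2 = (x - (-1))^2 + (y - (-3))^2
The x^2 and y^2 terms cancel: -2x + (-10)y = 10 - 4 = 6
Simplify: x + 5y = -3
Locus: Perpendicular bisector of the segment from (0, 2) to (-1, -3): the line x + 5y = -3


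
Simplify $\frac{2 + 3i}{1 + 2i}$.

Multiply numerator and denominator by conjugate (1 - 2i):
= (2 + 3i)(1 - 2i) / (1^2 + 2^2)
= (8 - i) / 5
= 8/5 - (1/5)i


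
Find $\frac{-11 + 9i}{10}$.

Divisor is real, so divide each part by 10:
= -11/10 + (9/10)i


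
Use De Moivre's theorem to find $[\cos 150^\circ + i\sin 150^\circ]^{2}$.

By De Moivre: z^n = r^n(cos(nθ) + i sin(nθ))
= 1^2(cos(2*150°) + i sin(2*150°))
= 1(cos 300° + i sin 300°)
= 1/2 - (sqrt(3)/2)i


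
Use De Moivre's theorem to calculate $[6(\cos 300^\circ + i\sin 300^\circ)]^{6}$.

By De Moivre: z^n = r^n(cos(nθ) + i sin(nθ))
= 6^6(cos(6*300°) + i sin(6*300°))
= 46656(cos 0° + i sin 0°)
= 46656


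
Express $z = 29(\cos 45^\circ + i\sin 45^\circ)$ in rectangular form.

a = r cos θ = 29 * sqrt(2)/2 = 29*sqrt(2)/2
b = r sin θ = 29 * sqrt(2)/2 = 29*sqrt(2)/2
z = 29*sqrt(2)/2 + (29*sqrt(2)/2)i


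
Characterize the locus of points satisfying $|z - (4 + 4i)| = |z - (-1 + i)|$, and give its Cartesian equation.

|z - z1| = |z - z2| means z is equidistant from z1 and z2,
i.e. the perpendicular bisector of the segment from (4, 4) to (-1, 1) (midpoint (3/2, 5/2)).
With z = x + yi, square both sides:
(x - 4)^2 + (y - 4)^2 = (x - (-1))^2 + (y - 1)^2
The x^2 and y^2 terms cancel: -10x + (-6)y = 2 - 32 = -30
Simplify: 5x + 3y = 15
Locus: Perpendicular bisector of the segment from (4, 4) to (-1, 1): the line 5x + 3y = 15


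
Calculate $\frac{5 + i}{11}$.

Divisor is real, so divide each part by 11:
= 5/11 + (1/11)i


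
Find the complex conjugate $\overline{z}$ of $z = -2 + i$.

If z = a + bi, then conjugate(z) = a - bi
conjugate(-2 + i) = -2 - i


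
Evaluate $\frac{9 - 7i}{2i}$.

Multiply numerator and denominator by conjugate (-2i):
= (9 - 7i)(-2i) / (0^2 + 2^2)
= (-14 - 18i) / 4
Divide through by 2: (-7 - 9i) / 2
= -7/2 - (9/2)i


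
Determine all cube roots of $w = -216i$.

|w| = 216, arg(w) = 270°
Root modulus = 216^(1/3) = 6
Root arguments: θ_k = (270° + 360°k)/3 for k = 0, 1, ..., 2
Roots: 6i, -3*sqrt(3) - 3i, 3*sqrt(3) - 3i


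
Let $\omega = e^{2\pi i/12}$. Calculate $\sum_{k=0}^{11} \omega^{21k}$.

Let ζ = ω^21 = e^(2πi·21/12). Since 12 ∤ 21, ζ ≠ 1.
Sum = Σ_{k=0}^{11} ζ^k = (ζ^12 - 1)/(ζ - 1) = (ω^{21·12} - 1)/(ζ - 1) = (1 - 1)/(ζ - 1) = 0


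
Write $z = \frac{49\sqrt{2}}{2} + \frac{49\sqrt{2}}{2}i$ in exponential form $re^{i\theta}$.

r = |z| = sqrt((49*sqrt(2)/2)^2 + (49*sqrt(2)/2)^2) = sqrt(2401/2 + 2401/2) = sqrt(2401) = 49
θ = arctan(b/a) = arctan(34.6482/34.6482) (quadrant-adjusted) = 45° = π/4
z = 49e^(i*π/4)


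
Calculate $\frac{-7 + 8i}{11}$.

Divisor is real, so divide each part by 11:
= -7/11 + (8/11)i


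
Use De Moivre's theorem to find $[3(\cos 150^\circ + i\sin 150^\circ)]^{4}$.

By De Moivre: z^n = r^n(cos(nθ) + i sin(nθ))
= 3^4(cos(4*150°) + i sin(4*150°))
= 81(cos 240° + i sin 240°)
= -81/2 - (81*sqrt(3)/2)i


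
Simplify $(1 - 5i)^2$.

(a + bi)^2 = a^2 - b^2 + 2abi
= 1^2 - (-5)^2 + 2*1*(-5)i
= -24 - 10i


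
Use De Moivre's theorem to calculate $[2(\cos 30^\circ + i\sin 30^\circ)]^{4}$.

By De Moivre: z^n = r^n(cos(nθ) + i sin(nθ))
= 2^4(cos(4*30°) + i sin(4*30°))
= 16(cos 120° + i sin 120°)
= -8 + 8*sqrt(3)i


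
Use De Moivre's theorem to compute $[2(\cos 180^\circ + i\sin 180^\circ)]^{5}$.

By De Moivre: z^n = r^n(cos(nθ) + i sin(nθ))
= 2^5(cos(5*180°) + i sin(5*180°))
= 32(cos 180° + i sin 180°)
= -32


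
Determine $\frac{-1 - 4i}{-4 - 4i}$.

Multiply numerator and denominator by conjugate (-4 + 4i):
= (-1 - 4i)(-4 + 4i) / ((-4)^2 + (-4)^2)
= (20 + 12i) / 32
Divide through by 4: (5 + 3i) / 8
= 5/8 + (3/8)i


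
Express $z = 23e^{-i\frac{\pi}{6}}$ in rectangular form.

a = r cos θ = 23 * sqrt(3)/2 = 23*sqrt(3)/2
b = r sin θ = 23 * -1/2 = -23/2
z = 23*sqrt(3)/2 - (23/2)i


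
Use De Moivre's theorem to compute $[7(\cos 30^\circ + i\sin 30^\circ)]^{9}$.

By De Moivre: z^n = r^n(cos(nθ) + i sin(nθ))
= 7^9(cos(9*30°) + i sin(9*30°))
= 40353607(cos 270° + i sin 270°)
= -40353607i


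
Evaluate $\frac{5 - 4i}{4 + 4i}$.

Multiply numerator and denominator by conjugate (4 - 4i):
= (5 - 4i)(4 - 4i) / (4^2 + 4^2)
= (4 - 36i) / 32
Divide through by 4: (1 - 9i) / 8
= 1/8 - (9/8)i


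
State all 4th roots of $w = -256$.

|w| = 256, arg(w) = 180°
Root modulus = 256^(1/4) = 4
Root arguments: θ_k = (180° + 360°k)/4 for k = 0, 1, ..., 3
Roots: 2*sqrt(2) + 2*sqrt(2)i, -2*sqrt(2) + 2*sqrt(2)i, -2*sqrt(2) - 2*sqrt(2)i, 2*sqrt(2) - 2*sqrt(2)i


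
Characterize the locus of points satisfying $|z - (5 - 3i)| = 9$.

|z - z0| = r describes a circle centered at z0 with radius r
Here z0 = 5 - 3i and r = 9
Locus: Circle centered at (5, -3) with radius 9


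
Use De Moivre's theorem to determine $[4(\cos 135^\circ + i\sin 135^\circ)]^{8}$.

By De Moivre: z^n = r^n(cos(nθ) + i sin(nθ))
= 4^8(cos(8*135°) + i sin(8*135°))
= 65536(cos 0° + i sin 0°)
= 65536


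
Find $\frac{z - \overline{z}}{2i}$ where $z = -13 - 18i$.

z - conjugate(z) = 2bi
(z - conjugate(z))/(2i) = 2bi/(2i) = b = -18


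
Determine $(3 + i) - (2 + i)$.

(3 - 2) + (1 - 1)i = 1


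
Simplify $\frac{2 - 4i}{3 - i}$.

Multiply numerator and denominator by conjugate (3 + i):
= (2 - 4i)(3 + i) / (3^2 + (-1)^2)
= (10 - 10i) / 10
= 1 - i


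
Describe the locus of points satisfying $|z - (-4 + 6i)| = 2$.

|z - z0| = r describes a circle centered at z0 with radius r
Here z0 = -4 + 6i and r = 2
Locus: Circle centered at (-4, 6) with radius 2


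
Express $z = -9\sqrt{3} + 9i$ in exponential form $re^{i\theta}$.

r = |z| = sqrt((-9*sqrt(3))^2 + (9)^2) = sqrt(243 + 81) = sqrt(324) = 18
θ = arctan(b/a) = arctan(9/-15.5885) (quadrant-adjusted) = 150° = 5π/6
z = 18e^(i*5π/6)


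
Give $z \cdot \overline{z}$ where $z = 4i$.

z * conjugate(z) = |z|^2 = a^2 + b^2
= 0^2 + 4^2 = 16


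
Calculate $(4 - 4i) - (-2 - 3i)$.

(4 - (-2)) + (-4 - (-3))i = 6 - i


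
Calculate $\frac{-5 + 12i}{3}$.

Divisor is real, so divide each part by 3:
= -5/3 + 4i


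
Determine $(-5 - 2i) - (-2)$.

(-5 - (-2)) + (-2 - 0)i = -3 - 2i


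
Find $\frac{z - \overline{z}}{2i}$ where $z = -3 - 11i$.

z - conjugate(z) = 2bi
(z - conjugate(z))/(2i) = 2bi/(2i) = b = -11


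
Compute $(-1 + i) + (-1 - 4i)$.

(-1 + (-1)) + (1 + (-4))i = -2 - 3i


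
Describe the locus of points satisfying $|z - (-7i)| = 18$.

|z - z0| = r describes a circle centered at z0 with radius r
Here z0 = -7i and r = 18
Locus: Circle centered at (0, -7) with radius 18


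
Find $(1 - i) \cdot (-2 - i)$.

(a1*a2 - b1*b2) + (a1*b2 + b1*a2)i
= (-2 - 1) + (-1 + 2)i
= -3 + i


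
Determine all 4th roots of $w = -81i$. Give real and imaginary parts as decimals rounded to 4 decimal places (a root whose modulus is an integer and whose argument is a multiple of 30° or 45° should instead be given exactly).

|w| = 81, arg(w) = 270°
Root modulus = 81^(1/4) = 3
Root arguments: θ_k = (270° + 360°k)/4 for k = 0, 1, ..., 3
Compute each root as (root modulus)(cos θ_k + i sin θ_k) using full-precision intermediates, then round to 4 decimal places.
Roots: 1.1481 + 2.7716i, -2.7716 + 1.1481i, -1.1481 - 2.7716i, 2.7716 - 1.1481i


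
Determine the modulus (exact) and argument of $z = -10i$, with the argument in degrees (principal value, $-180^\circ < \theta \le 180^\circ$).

|z| = sqrt(0^2 + (-10)^2) = 10
a = 0 and b < 0, so z lies on the negative imaginary axis: arg(z) = -90°


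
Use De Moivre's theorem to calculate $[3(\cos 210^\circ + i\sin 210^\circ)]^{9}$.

By De Moivre: z^n = r^n(cos(nθ) + i sin(nθ))
= 3^9(cos(9*210°) + i sin(9*210°))
= 19683(cos 90° + i sin 90°)
= 19683i


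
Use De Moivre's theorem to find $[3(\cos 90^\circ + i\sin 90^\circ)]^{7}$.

By De Moivre: z^n = r^n(cos(nθ) + i sin(nθ))
= 3^7(cos(7*90°) + i sin(7*90°))
= 2187(cos 270° + i sin 270°)
= -2187i


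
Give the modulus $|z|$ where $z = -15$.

|z| = sqrt(a^2 + b^2) = sqrt((-15)^2 + 0^2) = sqrt(225) = 15


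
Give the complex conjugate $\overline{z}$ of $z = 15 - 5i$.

If z = a + bi, then conjugate(z) = a - bi
conjugate(15 - 5i) = 15 + 5i


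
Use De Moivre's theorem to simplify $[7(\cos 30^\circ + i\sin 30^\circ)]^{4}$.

By De Moivre: z^n = r^n(cos(nθ) + i sin(nθ))
= 7^4(cos(4*30°) + i sin(4*30°))
= 2401(cos 120° + i sin 120°)
= -2401/2 + (2401*sqrt(3)/2)i


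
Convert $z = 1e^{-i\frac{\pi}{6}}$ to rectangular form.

a = r cos θ = 1 * sqrt(3)/2 = sqrt(3)/2
b = r sin θ = 1 * -1/2 = -1/2
z = sqrt(3)/2 - (1/2)i


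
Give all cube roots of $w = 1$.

|w| = 1, arg(w) = 0°
Root modulus = 1^(1/3) = 1
Root arguments: θ_k = (0° + 360°k)/3 for k = 0, 1, ..., 2
Roots: 1, -1/2 + (sqrt(3)/2)i, -1/2 - (sqrt(3)/2)i


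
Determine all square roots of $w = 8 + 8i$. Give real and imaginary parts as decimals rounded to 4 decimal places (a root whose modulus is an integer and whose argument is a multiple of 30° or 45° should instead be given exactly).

|w| = sqrt(128) ≈ 11.313708, arg(w) = 45°
Root modulus = sqrt(128)^(1/2) ≈ 3.363586
Root arguments: θ_k = (45° + 360°k)/2 for k = 0, 1, ..., 1
Compute each root as (root modulus)(cos θ_k + i sin θ_k) using full-precision intermediates, then round to 4 decimal places.
Roots: 3.1075 + 1.2872i, -3.1075 - 1.2872i


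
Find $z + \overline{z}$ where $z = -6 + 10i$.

z + conjugate(z) = (a + bi) + (a - bi) = 2a
= 2 * (-6) = -12


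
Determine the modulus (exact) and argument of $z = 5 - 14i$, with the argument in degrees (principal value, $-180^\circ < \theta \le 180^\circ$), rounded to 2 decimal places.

|z| = sqrt(5^2 + (-14)^2) = sqrt(221)
arg(z) = arctan(b/a) = arctan(-14/5) (quadrant-adjusted) = -70.35°


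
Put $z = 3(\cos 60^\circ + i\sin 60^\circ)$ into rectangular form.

a = r cos θ = 3 * 1/2 = 3/2
b = r sin θ = 3 * sqrt(3)/2 = 3*sqrt(3)/2
z = 3/2 + (3*sqrt(3)/2)i


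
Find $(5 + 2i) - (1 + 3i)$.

(5 - 1) + (2 - 3)i = 4 - i


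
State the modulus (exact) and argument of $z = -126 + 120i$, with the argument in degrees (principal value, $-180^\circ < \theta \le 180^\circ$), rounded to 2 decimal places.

|z| = sqrt((-126)^2 + 120^2) = 174
arg(z) = arctan(b/a) = arctan(120/-126) (quadrant-adjusted) = 136.40°


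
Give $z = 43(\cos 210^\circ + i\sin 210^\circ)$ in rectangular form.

a = r cos θ = 43 * -sqrt(3)/2 = -43*sqrt(3)/2
b = r sin θ = 43 * -1/2 = -43/2
z = -43*sqrt(3)/2 - (43/2)i


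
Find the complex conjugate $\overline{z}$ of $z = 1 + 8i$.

If z = a + bi, then conjugate(z) = a - bi
conjugate(1 + 8i) = 1 - 8i


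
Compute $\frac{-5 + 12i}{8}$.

Divisor is real, so divide each part by 8:
= -5/8 + (3/2)i


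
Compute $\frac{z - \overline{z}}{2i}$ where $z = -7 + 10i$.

z - conjugate(z) = 2bi
(z - conjugate(z))/(2i) = 2bi/(2i) = b = 10


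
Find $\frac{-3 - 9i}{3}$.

Divisor is real, so divide each part by 3:
= -1 - 3i


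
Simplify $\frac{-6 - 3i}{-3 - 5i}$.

Multiply numerator and denominator by conjugate (-3 + 5i):
= (-6 - 3i)(-3 + 5i) / ((-3)^2 + (-5)^2)
= (33 - 21i) / 34
= 33/34 - (21/34)i


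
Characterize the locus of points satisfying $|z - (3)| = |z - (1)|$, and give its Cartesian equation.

|z - z1| = |z - z2| means z is equidistant from z1 and z2,
i.e. the perpendicular bisector of the segment from (3, 0) to (1, 0) (midpoint (2, 0)).
With z = x + yi, square both sides:
(x - 3)^2 + (y - 0)^2 = (x - 1)^2 + (y - 0)^2
The x^2 and y^2 terms cancel: -4x + 0y = 1 - 9 = -8
Simplify: x = 2
Locus: Perpendicular bisector of the segment from (3, 0) to (1, 0): the line x = 2


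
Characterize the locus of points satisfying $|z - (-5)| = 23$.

|z - z0| = r describes a circle centered at z0 with radius r
Here z0 = -5 and r = 23
Locus: Circle centered at (-5, 0) with radius 23


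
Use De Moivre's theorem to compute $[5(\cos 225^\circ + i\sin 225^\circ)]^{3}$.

By De Moivre: z^n = r^n(cos(nθ) + i sin(nθ))
= 5^3(cos(3*225°) + i sin(3*225°))
= 125(cos 315° + i sin 315°)
= 125*sqrt(2)/2 - (125*sqrt(2)/2)i


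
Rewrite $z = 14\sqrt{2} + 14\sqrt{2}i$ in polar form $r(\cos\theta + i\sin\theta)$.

r = |z| = sqrt(a^2 + b^2) = sqrt((14*sqrt(2))^2 + (14*sqrt(2))^2) = sqrt(392 + 392) = sqrt(784) = 28
θ = arctan(b/a) = arctan(19.799/19.799) (quadrant-adjusted) = 45°
z = 28(cos 45° + i sin 45°)


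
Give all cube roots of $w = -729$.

|w| = 729, arg(w) = 180°
Root modulus = 729^(1/3) = 9
Root arguments: θ_k = (180° + 360°k)/3 for k = 0, 1, ..., 2
Roots: 9/2 + (9*sqrt(3)/2)i, -9, 9/2 - (9*sqrt(3)/2)i


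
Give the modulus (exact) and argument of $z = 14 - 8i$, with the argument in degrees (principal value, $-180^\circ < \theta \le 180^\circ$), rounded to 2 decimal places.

|z| = sqrt(14^2 + (-8)^2) = sqrt(260)
arg(z) = arctan(b/a) = arctan(-8/14) (quadrant-adjusted) = -29.74°


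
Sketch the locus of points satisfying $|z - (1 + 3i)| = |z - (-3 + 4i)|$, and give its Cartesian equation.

|z - z1| = |z - z2| means z is equidistant from z1 and z2,
i.e. the perpendicular bisector of the segment from (1, 3) to (-3, 4) (midpoint (-1, 7/2)).
With z = x + yi, square both sides:
(x - 1)^2 + (y - 3)^2 = (x - (-3))^2 + (y - 4)^2
The x^2 and y^2 terms cancel: -8x + 2y = 25 - 10 = 15
Simplify: 8x - 2y = -15
Locus: Perpendicular bisector of the segment from (1, 3) to (-3, 4): the line 8x - 2y = -15


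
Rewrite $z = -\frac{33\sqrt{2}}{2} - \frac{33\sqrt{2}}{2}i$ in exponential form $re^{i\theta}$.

r = |z| = sqrt((-33*sqrt(2)/2)^2 + (-33*sqrt(2)/2)^2) = sqrt(1089/2 + 1089/2) = sqrt(1089) = 33
θ = arctan(b/a) = arctan(-23.3345/-23.3345) (quadrant-adjusted) = 225° = 5π/4
z = 33e^(i*5π/4)


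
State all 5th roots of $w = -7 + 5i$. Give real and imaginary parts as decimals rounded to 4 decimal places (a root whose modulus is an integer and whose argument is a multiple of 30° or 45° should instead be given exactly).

|w| = sqrt(74) ≈ 8.602325, arg(w) ≈ 144.462322°
Root modulus = sqrt(74)^(1/5) ≈ 1.537883
Root arguments: θ_k = (arg(w) + 360°k)/5 for k = 0, 1, ..., 4
Compute each root as (root modulus)(cos θ_k + i sin θ_k) using full-precision intermediates, then round to 4 decimal places.
Roots: 1.3465 + 0.7431i, -0.2906 + 1.5102i, -1.5261 + 0.1903i, -0.6526 - 1.3926i, 1.1228 - 1.0509i


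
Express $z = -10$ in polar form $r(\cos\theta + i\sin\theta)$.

r = |z| = sqrt(a^2 + b^2) = sqrt((-10)^2 + (0)^2) = sqrt(100 + 0) = sqrt(100) = 10
b = 0 and a < 0, so z lies on the negative real axis: θ = 180°
z = 10(cos 180° + i sin 180°)


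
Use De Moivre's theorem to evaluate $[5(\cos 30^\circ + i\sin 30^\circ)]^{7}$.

By De Moivre: z^n = r^n(cos(nθ) + i sin(nθ))
= 5^7(cos(7*30°) + i sin(7*30°))
= 78125(cos 210° + i sin 210°)
= -78125*sqrt(3)/2 - (78125/2)i


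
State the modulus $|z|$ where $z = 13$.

|z| = sqrt(a^2 + b^2) = sqrt(13^2 + 0^2) = sqrt(169) = 13


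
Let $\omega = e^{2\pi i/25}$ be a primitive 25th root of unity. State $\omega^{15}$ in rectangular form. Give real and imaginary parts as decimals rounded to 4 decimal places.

ω^15 = e^(2πi·15/25) = e^(i·6π/5)
= cos(6π/5) + i sin(6π/5)
= -0.8090 - 0.5878i


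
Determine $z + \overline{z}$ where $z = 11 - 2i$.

z + conjugate(z) = (a + bi) + (a - bi) = 2a
= 2 * 11 = 22


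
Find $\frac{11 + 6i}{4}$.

Divisor is real, so divide each part by 4:
= 11/4 + (3/2)i


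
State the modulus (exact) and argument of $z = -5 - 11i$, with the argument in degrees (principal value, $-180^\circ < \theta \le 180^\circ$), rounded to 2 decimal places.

|z| = sqrt((-5)^2 + (-11)^2) = sqrt(146)
arg(z) = arctan(b/a) = arctan(-11/-5) (quadrant-adjusted) = -114.44°


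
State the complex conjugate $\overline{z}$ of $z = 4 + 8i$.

If z = a + bi, then conjugate(z) = a - bi
conjugate(4 + 8i) = 4 - 8i


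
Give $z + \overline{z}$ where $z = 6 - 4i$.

z + conjugate(z) = (a + bi) + (a - bi) = 2a
= 2 * 6 = 12


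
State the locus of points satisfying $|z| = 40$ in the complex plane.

|z| = 40 means sqrt(x^2 + y^2) = 40
This is a circle of radius 40 centered at the origin


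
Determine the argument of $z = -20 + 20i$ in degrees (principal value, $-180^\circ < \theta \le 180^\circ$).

θ = arctan(b/a) = arctan(20/-20) (quadrant-adjusted) = 135°


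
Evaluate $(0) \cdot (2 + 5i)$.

(a1*a2 - b1*b2) + (a1*b2 + b1*a2)i
= (0 - 0) + (0 + 0)i
= 0


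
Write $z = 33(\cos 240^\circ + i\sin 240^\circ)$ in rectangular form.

a = r cos θ = 33 * -1/2 = -33/2
b = r sin θ = 33 * -sqrt(3)/2 = -33*sqrt(3)/2
z = -33/2 - (33*sqrt(3)/2)i


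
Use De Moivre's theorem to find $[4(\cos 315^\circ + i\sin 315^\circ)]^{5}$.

By De Moivre: z^n = r^n(cos(nθ) + i sin(nθ))
= 4^5(cos(5*315°) + i sin(5*315°))
= 1024(cos 135° + i sin 135°)
= -512*sqrt(2) + 512*sqrt(2)i


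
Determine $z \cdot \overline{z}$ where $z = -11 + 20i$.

z * conjugate(z) = |z|^2 = a^2 + b^2
= (-11)^2 + 20^2 = 521


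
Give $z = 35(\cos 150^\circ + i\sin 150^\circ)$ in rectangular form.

a = r cos θ = 35 * -sqrt(3)/2 = -35*sqrt(3)/2
b = r sin θ = 35 * 1/2 = 35/2
z = -35*sqrt(3)/2 + (35/2)i


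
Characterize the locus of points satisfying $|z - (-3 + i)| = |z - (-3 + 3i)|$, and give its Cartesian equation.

|z - z1| = |z - z2| means z is equidistant from z1 and z2,
i.e. the perpendicular bisector of the segment from (-3, 1) to (-3, 3) (midpoint (-3, 2)).
With z = x + yi, square both sides:
(x - (-3))^2 + (y - 1)^2 = (x - (-3))^2 + (y - 3)^2
The x^2 and y^2 terms cancel: 0x + 4y = 18 - 10 = 8
Simplify: y = 2
Locus: Perpendicular bisector of the segment from (-3, 1) to (-3, 3): the line y = 2


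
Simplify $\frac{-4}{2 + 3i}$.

Multiply numerator and denominator by conjugate (2 - 3i):
= (-4)(2 - 3i) / (2^2 + 3^2)
= (-8 + 12i) / 13
= -8/13 + (12/13)i


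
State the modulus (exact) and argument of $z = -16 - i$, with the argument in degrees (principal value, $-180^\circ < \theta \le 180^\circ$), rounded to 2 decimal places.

|z| = sqrt((-16)^2 + (-1)^2) = sqrt(257)
arg(z) = arctan(b/a) = arctan(-1/-16) (quadrant-adjusted) = -176.42°


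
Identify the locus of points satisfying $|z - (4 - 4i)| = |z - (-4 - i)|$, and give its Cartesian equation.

|z - z1| = |z - z2| means z is equidistant from z1 and z2,
i.e. the perpendicular bisector of the segment from (4, -4) to (-4, -1) (midpoint (0, -5/2)).
With z = x + yi, square both sides:
(x - 4)^2 + (y - (-4))^2 = (x - (-4))^2 + (y - (-1))^2
The x^2 and y^2 terms cancel: -16x + 6y = 17 - 32 = -15
Simplify: 16x - 6y = 15
Locus: Perpendicular bisector of the segment from (4, -4) to (-4, -1): the line 16x - 6y = 15


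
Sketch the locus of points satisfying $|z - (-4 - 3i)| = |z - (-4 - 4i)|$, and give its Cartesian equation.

|z - z1| = |z - z2| means z is equidistant from z1 and z2,
i.e. the perpendicular bisector of the segment from (-4, -3) to (-4, -4) (midpoint (-4, -7/2)).
With z = x + yi, square both sides:
(x - (-4))^2 + (y - (-3))^2 = (x - (-4))^2 + (y - (-4))^2
The x^2 and y^2 terms cancel: 0x + (-2)y = 32 - 25 = 7
Simplify: y = -7/2
Locus: Perpendicular bisector of the segment from (-4, -3) to (-4, -4): the line y = -7/2


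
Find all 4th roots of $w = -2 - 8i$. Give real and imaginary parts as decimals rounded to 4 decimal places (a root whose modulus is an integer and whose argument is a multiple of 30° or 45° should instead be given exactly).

|w| = sqrt(68) ≈ 8.246211, arg(w) ≈ 255.963757°
Root modulus = sqrt(68)^(1/4) ≈ 1.694586
Root arguments: θ_k = (arg(w) + 360°k)/4 for k = 0, 1, ..., 3
Compute each root as (root modulus)(cos θ_k + i sin θ_k) using full-precision intermediates, then round to 4 decimal places.
Roots: 0.7431 + 1.5230i, -1.5230 + 0.7431i, -0.7431 - 1.5230i, 1.5230 - 0.7431i
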